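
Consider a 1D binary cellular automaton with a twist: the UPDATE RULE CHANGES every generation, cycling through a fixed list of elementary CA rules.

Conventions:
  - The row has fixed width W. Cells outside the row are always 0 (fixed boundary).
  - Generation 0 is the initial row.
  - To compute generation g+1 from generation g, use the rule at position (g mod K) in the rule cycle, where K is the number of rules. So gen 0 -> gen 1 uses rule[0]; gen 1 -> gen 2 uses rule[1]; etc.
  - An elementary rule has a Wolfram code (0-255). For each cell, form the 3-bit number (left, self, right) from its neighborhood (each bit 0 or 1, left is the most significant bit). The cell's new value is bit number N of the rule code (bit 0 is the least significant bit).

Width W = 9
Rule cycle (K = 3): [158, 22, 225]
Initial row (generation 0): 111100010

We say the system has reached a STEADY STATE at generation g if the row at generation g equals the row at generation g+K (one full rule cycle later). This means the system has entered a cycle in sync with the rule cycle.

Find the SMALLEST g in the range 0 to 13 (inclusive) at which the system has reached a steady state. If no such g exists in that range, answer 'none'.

Gen 0: 111100010
Gen 1 (rule 158): 111010111
Gen 2 (rule 22): 000010000
Gen 3 (rule 225): 111000111
Gen 4 (rule 158): 110101110
Gen 5 (rule 22): 000100001
Gen 6 (rule 225): 110001100
Gen 7 (rule 158): 101011010
Gen 8 (rule 22): 101000011
Gen 9 (rule 225): 010011001
Gen 10 (rule 158): 111110111
Gen 11 (rule 22): 000000000
Gen 12 (rule 225): 111111111
Gen 13 (rule 158): 111111110
Gen 14 (rule 22): 000000001
Gen 15 (rule 225): 111111100
Gen 16 (rule 158): 111111010

Answer: none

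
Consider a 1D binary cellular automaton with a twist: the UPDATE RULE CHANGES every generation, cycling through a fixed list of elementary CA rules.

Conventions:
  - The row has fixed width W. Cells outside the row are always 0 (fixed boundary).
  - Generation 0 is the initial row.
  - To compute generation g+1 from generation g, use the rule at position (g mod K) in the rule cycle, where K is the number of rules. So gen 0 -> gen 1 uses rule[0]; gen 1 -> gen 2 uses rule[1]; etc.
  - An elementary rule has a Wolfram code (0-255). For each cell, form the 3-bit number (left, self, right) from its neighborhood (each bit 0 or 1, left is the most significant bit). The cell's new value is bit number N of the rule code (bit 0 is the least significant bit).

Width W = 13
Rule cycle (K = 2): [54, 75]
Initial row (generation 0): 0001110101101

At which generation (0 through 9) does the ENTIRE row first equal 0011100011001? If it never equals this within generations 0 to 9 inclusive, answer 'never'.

Gen 0: 0001110101101
Gen 1 (rule 54): 0010001110011
Gen 2 (rule 75): 1100111010111
Gen 3 (rule 54): 0011000111000
Gen 4 (rule 75): 1111011101011
Gen 5 (rule 54): 0000100011100
Gen 6 (rule 75): 1111001110101
Gen 7 (rule 54): 0000110001111
Gen 8 (rule 75): 1111110111001
Gen 9 (rule 54): 0000001000111

Answer: never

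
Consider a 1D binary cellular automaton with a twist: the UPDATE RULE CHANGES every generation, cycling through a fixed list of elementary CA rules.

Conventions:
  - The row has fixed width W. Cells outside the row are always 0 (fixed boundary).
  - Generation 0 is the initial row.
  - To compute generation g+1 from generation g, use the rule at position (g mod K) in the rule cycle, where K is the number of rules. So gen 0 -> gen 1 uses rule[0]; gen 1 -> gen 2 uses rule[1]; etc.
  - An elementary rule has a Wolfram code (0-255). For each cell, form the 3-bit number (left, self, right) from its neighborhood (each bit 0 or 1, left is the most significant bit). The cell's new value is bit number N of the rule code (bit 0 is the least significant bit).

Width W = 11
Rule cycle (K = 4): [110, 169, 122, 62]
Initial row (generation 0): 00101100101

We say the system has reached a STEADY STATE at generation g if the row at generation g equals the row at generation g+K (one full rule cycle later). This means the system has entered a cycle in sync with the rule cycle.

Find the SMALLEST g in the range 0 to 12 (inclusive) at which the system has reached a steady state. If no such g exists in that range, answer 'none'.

Gen 0: 00101100101
Gen 1 (rule 110): 01111101111
Gen 2 (rule 169): 01111011110
Gen 3 (rule 122): 11001110011
Gen 4 (rule 62): 10111001110
Gen 5 (rule 110): 11101011010
Gen 6 (rule 169): 11010110100
Gen 7 (rule 122): 11101111010
Gen 8 (rule 62): 10011000111
Gen 9 (rule 110): 10111001101
Gen 10 (rule 169): 01110001010
Gen 11 (rule 122): 11011010101
Gen 12 (rule 62): 10110111111
Gen 13 (rule 110): 11111100001
Gen 14 (rule 169): 11111001100
Gen 15 (rule 122): 10001111110
Gen 16 (rule 62): 11011000001

Answer: none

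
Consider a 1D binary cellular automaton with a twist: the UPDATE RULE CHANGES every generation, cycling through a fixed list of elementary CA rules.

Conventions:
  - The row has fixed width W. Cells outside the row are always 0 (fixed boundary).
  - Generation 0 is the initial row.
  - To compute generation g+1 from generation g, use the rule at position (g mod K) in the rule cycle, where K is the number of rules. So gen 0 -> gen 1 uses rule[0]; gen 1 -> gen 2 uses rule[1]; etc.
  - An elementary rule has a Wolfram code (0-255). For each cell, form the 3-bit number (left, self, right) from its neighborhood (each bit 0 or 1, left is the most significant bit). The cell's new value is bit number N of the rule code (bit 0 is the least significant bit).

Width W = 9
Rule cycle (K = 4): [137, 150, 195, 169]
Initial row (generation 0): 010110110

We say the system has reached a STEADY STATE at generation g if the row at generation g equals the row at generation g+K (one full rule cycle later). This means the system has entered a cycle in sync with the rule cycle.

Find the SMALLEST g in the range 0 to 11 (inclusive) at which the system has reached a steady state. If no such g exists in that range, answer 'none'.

Answer: none

Derivation:
Gen 0: 010110110
Gen 1 (rule 137): 000100100
Gen 2 (rule 150): 001111110
Gen 3 (rule 195): 110111110
Gen 4 (rule 169): 101111100
Gen 5 (rule 137): 001111001
Gen 6 (rule 150): 010110111
Gen 7 (rule 195): 100010011
Gen 8 (rule 169): 001000010
Gen 9 (rule 137): 100011000
Gen 10 (rule 150): 110100100
Gen 11 (rule 195): 010001001
Gen 12 (rule 169): 000100000
Gen 13 (rule 137): 110001111
Gen 14 (rule 150): 001010110
Gen 15 (rule 195): 110000010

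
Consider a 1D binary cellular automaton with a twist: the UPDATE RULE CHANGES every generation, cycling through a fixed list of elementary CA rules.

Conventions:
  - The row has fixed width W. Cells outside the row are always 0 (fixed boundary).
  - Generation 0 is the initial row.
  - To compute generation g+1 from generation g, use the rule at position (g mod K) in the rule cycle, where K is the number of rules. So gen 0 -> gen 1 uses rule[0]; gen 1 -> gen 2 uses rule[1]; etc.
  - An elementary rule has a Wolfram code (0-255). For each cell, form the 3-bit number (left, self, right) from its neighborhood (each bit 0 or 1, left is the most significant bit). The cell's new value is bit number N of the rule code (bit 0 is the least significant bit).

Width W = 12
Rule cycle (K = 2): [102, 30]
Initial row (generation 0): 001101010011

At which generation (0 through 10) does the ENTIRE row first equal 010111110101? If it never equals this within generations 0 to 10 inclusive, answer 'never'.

Gen 0: 001101010011
Gen 1 (rule 102): 010111110101
Gen 2 (rule 30): 110100000101
Gen 3 (rule 102): 011100001111
Gen 4 (rule 30): 110010011000
Gen 5 (rule 102): 010110101000
Gen 6 (rule 30): 110100101100
Gen 7 (rule 102): 011101110100
Gen 8 (rule 30): 110001000110
Gen 9 (rule 102): 010011001010
Gen 10 (rule 30): 111110111011

Answer: 1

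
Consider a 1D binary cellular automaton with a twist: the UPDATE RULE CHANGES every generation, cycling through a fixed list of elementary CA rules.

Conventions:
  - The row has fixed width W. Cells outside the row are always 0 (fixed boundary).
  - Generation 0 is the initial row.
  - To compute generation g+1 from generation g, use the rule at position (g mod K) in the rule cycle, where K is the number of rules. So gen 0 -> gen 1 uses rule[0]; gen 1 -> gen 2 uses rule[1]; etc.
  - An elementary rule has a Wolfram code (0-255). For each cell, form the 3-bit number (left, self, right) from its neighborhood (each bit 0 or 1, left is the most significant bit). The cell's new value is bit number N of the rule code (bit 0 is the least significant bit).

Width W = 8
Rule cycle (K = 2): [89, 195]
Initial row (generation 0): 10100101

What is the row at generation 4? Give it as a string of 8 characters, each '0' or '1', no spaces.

Answer: 00010000

Derivation:
Gen 0: 10100101
Gen 1 (rule 89): 00010000
Gen 2 (rule 195): 11100111
Gen 3 (rule 89): 10110101
Gen 4 (rule 195): 00010000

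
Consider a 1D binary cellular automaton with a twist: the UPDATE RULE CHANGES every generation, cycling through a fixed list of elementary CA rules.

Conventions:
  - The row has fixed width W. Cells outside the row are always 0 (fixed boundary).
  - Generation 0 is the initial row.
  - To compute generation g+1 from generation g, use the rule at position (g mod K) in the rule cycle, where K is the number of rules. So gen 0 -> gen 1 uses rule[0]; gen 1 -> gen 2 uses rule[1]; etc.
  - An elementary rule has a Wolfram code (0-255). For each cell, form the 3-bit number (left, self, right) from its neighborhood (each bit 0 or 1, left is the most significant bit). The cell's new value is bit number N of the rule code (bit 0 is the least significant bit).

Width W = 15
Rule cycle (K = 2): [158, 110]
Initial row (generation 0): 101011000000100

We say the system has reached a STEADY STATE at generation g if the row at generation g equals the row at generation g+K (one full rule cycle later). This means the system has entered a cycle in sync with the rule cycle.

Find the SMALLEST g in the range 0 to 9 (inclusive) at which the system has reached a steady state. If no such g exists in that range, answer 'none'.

Gen 0: 101011000000100
Gen 1 (rule 158): 101010100001110
Gen 2 (rule 110): 111111100011010
Gen 3 (rule 158): 111111010110011
Gen 4 (rule 110): 100001111110111
Gen 5 (rule 158): 110011111100110
Gen 6 (rule 110): 110110000101110
Gen 7 (rule 158): 100101001101101
Gen 8 (rule 110): 101111011111111
Gen 9 (rule 158): 101110011111110
Gen 10 (rule 110): 111010110000010
Gen 11 (rule 158): 110010101000111

Answer: none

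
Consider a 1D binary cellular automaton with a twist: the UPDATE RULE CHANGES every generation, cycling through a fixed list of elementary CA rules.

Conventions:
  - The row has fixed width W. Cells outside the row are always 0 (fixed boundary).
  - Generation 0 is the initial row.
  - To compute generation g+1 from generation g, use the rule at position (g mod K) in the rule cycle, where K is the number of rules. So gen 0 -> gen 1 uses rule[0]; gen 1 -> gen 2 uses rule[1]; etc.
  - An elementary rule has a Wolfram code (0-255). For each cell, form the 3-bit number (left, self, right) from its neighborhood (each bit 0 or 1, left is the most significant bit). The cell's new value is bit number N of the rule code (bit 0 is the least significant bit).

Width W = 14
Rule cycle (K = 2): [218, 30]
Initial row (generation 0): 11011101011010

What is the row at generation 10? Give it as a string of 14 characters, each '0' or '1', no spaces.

Gen 0: 11011101011010
Gen 1 (rule 218): 11011100011001
Gen 2 (rule 30): 10010010110111
Gen 3 (rule 218): 01101100110111
Gen 4 (rule 30): 11001011100100
Gen 5 (rule 218): 11110011111010
Gen 6 (rule 30): 10001110000011
Gen 7 (rule 218): 01011111000111
Gen 8 (rule 30): 11010000101100
Gen 9 (rule 218): 11001001001110
Gen 10 (rule 30): 10111111111001

Answer: 10111111111001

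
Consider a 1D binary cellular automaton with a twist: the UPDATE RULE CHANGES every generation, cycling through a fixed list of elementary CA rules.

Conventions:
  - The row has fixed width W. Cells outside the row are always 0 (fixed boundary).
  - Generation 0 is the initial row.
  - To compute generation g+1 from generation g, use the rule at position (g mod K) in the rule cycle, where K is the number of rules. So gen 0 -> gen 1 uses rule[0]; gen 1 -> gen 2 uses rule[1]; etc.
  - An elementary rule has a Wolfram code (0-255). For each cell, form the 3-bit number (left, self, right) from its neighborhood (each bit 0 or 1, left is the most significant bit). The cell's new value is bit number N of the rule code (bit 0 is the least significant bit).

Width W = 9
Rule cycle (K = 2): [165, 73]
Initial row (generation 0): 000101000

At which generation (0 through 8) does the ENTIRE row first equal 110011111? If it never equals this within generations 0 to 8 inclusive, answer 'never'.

Answer: never

Derivation:
Gen 0: 000101000
Gen 1 (rule 165): 110111011
Gen 2 (rule 73): 110101011
Gen 3 (rule 165): 001111100
Gen 4 (rule 73): 101000101
Gen 5 (rule 165): 111010111
Gen 6 (rule 73): 101000101
Gen 7 (rule 165): 111010111
Gen 8 (rule 73): 101000101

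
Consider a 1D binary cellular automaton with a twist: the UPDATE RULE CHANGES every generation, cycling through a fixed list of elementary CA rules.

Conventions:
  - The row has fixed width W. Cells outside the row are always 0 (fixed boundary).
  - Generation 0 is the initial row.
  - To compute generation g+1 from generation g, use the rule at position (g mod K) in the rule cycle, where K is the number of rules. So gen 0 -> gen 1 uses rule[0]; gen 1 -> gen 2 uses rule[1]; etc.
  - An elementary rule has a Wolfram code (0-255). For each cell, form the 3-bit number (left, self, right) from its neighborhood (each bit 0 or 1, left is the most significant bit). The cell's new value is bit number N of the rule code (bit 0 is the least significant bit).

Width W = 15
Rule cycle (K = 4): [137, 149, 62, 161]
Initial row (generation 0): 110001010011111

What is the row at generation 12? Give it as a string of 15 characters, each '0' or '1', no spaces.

Gen 0: 110001010011111
Gen 1 (rule 137): 100100000011110
Gen 2 (rule 149): 110111111001101
Gen 3 (rule 62): 101100000111011
Gen 4 (rule 161): 010001110010100
Gen 5 (rule 137): 000101100000001
Gen 6 (rule 149): 110100011111101
Gen 7 (rule 62): 101110110000011
Gen 8 (rule 161): 010101000111000
Gen 9 (rule 137): 000000010110011
Gen 10 (rule 149): 111111010001000
Gen 11 (rule 62): 100000111011100
Gen 12 (rule 161): 001110010101001

Answer: 001110010101001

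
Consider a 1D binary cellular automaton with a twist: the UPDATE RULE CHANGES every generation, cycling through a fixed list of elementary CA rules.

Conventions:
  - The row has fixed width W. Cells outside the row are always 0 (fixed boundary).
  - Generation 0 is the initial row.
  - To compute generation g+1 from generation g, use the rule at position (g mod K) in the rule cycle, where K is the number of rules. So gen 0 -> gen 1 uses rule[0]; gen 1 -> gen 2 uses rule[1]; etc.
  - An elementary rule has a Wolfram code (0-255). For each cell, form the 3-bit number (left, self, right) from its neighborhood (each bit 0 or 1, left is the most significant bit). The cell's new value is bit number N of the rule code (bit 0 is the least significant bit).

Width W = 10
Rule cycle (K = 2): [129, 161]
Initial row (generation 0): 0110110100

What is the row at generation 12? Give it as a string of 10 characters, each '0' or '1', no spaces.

Gen 0: 0110110100
Gen 1 (rule 129): 0000000001
Gen 2 (rule 161): 1111111100
Gen 3 (rule 129): 0111111001
Gen 4 (rule 161): 0011110000
Gen 5 (rule 129): 1001100111
Gen 6 (rule 161): 0000000010
Gen 7 (rule 129): 1111111000
Gen 8 (rule 161): 0111110011
Gen 9 (rule 129): 0011100000
Gen 10 (rule 161): 1001001111
Gen 11 (rule 129): 0000000110
Gen 12 (rule 161): 1111110000

Answer: 1111110000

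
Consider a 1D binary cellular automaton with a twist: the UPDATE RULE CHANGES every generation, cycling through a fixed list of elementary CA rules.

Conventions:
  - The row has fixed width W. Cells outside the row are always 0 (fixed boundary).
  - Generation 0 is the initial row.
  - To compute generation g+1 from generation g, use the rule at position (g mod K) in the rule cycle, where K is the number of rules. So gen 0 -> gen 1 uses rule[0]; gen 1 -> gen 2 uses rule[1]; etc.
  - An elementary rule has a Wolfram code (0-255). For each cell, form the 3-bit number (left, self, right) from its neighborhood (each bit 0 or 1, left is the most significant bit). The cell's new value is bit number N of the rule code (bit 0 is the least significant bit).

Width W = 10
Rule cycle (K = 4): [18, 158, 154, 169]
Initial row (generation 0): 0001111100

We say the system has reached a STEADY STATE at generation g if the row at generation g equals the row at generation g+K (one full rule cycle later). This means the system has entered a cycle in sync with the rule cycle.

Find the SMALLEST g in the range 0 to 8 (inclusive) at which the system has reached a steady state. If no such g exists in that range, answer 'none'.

Answer: 5

Derivation:
Gen 0: 0001111100
Gen 1 (rule 18): 0010000010
Gen 2 (rule 158): 0111000111
Gen 3 (rule 154): 1110101110
Gen 4 (rule 169): 1101011100
Gen 5 (rule 18): 0000000010
Gen 6 (rule 158): 0000000111
Gen 7 (rule 154): 0000001110
Gen 8 (rule 169): 1111101100
Gen 9 (rule 18): 0000000010
Gen 10 (rule 158): 0000000111
Gen 11 (rule 154): 0000001110
Gen 12 (rule 169): 1111101100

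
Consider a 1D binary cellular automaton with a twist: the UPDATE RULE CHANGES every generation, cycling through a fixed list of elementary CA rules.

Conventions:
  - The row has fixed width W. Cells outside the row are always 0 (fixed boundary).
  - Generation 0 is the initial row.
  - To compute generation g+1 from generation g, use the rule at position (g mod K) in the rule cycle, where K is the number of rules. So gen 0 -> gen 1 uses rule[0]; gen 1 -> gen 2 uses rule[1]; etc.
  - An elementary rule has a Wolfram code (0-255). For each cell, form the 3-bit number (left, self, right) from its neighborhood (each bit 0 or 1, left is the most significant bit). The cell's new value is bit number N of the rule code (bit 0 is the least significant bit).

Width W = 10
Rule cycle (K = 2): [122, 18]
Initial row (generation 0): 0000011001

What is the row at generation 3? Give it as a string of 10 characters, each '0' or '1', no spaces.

Gen 0: 0000011001
Gen 1 (rule 122): 0000111110
Gen 2 (rule 18): 0001000001
Gen 3 (rule 122): 0010100010

Answer: 0010100010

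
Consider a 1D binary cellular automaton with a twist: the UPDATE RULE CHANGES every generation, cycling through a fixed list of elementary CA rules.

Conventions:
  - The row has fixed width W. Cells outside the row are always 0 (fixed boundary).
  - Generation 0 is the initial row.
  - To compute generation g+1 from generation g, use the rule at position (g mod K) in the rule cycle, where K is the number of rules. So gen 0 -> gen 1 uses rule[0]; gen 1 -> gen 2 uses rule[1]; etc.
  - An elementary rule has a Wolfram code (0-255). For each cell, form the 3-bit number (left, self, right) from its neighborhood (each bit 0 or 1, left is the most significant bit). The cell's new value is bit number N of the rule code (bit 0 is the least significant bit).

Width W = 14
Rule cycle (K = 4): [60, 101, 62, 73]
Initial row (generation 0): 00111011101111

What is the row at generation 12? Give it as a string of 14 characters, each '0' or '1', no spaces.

Gen 0: 00111011101111
Gen 1 (rule 60): 00100110011000
Gen 2 (rule 101): 10100010001011
Gen 3 (rule 62): 11110111011110
Gen 4 (rule 73): 10010101010010
Gen 5 (rule 60): 11011111111011
Gen 6 (rule 101): 01100000001101
Gen 7 (rule 62): 11010000011011
Gen 8 (rule 73): 11000111011011
Gen 9 (rule 60): 10100100110110
Gen 10 (rule 101): 11100100011010
Gen 11 (rule 62): 10011110110111
Gen 12 (rule 73): 00010010110101

Answer: 00010010110101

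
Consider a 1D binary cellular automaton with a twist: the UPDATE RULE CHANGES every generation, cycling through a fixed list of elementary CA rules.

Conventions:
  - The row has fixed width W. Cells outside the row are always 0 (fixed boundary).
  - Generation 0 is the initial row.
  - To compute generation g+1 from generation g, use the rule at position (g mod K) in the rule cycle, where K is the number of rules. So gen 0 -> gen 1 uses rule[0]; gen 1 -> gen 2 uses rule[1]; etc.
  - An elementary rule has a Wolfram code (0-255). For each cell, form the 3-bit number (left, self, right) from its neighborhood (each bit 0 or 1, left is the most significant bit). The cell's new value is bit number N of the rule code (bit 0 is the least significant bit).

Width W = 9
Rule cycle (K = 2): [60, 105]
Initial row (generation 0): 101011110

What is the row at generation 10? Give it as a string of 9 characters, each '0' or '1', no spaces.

Gen 0: 101011110
Gen 1 (rule 60): 111110001
Gen 2 (rule 105): 100010100
Gen 3 (rule 60): 110011110
Gen 4 (rule 105): 110010010
Gen 5 (rule 60): 101011011
Gen 6 (rule 105): 010111111
Gen 7 (rule 60): 011100000
Gen 8 (rule 105): 010101111
Gen 9 (rule 60): 011111000
Gen 10 (rule 105): 010001011

Answer: 010001011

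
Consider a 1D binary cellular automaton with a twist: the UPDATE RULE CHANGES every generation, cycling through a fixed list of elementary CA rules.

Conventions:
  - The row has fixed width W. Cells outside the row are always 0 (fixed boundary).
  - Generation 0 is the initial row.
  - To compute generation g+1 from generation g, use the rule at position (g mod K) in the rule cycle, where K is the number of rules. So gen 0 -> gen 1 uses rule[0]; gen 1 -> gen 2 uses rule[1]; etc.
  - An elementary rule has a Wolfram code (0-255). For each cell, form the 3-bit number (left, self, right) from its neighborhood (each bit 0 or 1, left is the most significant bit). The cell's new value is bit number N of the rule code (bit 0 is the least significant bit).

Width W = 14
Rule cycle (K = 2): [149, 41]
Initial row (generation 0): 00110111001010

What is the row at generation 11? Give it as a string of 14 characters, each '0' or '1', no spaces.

Gen 0: 00110111001010
Gen 1 (rule 149): 10000010101011
Gen 2 (rule 41): 00111001010110
Gen 3 (rule 149): 10010101010001
Gen 4 (rule 41): 00001010100100
Gen 5 (rule 149): 11101010110111
Gen 6 (rule 41): 10010101101100
Gen 7 (rule 149): 11010100000011
Gen 8 (rule 41): 10101001111010
Gen 9 (rule 149): 10101100110011
Gen 10 (rule 41): 01011000100010
Gen 11 (rule 149): 01000110111011

Answer: 01000110111011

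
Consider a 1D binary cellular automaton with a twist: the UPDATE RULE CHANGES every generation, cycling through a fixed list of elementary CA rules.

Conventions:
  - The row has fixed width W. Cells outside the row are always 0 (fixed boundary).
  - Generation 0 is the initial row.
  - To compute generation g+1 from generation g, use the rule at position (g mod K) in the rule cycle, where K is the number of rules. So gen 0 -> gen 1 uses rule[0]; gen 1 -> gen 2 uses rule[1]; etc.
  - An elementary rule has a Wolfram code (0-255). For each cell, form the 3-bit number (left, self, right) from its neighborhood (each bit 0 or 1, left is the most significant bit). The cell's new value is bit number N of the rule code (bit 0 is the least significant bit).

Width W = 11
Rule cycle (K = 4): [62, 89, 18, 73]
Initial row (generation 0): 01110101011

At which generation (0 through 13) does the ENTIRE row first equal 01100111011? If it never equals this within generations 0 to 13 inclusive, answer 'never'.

Gen 0: 01110101011
Gen 1 (rule 62): 11001111110
Gen 2 (rule 89): 11101000011
Gen 3 (rule 18): 00000100100
Gen 4 (rule 73): 11110000001
Gen 5 (rule 62): 10001000011
Gen 6 (rule 89): 01100111011
Gen 7 (rule 18): 10011000000
Gen 8 (rule 73): 00011011111
Gen 9 (rule 62): 00110110000
Gen 10 (rule 89): 10110111111
Gen 11 (rule 18): 00000000000
Gen 12 (rule 73): 11111111111
Gen 13 (rule 62): 10000000000

Answer: 6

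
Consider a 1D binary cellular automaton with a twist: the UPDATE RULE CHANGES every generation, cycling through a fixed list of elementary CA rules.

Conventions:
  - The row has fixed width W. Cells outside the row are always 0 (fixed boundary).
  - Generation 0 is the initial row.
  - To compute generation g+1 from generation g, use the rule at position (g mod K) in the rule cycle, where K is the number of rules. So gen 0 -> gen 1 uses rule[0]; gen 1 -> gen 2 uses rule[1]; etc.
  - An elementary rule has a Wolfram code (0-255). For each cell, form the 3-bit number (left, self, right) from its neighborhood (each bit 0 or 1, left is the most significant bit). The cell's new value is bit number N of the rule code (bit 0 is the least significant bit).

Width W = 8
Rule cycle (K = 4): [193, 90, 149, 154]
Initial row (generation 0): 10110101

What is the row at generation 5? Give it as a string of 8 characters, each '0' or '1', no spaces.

Gen 0: 10110101
Gen 1 (rule 193): 00010000
Gen 2 (rule 90): 00101000
Gen 3 (rule 149): 10101111
Gen 4 (rule 154): 00001110
Gen 5 (rule 193): 11100110

Answer: 11100110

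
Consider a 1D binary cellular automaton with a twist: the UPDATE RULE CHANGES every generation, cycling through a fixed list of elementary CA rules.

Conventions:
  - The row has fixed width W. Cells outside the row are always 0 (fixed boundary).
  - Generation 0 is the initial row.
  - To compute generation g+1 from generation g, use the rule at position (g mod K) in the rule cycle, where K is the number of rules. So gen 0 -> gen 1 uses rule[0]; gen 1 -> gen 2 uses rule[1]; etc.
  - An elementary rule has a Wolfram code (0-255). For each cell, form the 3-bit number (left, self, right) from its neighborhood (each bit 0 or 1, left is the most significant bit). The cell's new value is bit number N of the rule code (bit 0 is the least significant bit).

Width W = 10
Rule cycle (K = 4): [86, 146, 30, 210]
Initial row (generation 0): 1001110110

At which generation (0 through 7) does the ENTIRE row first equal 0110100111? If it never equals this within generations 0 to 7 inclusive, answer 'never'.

Answer: never

Derivation:
Gen 0: 1001110110
Gen 1 (rule 86): 1110010011
Gen 2 (rule 146): 0101101100
Gen 3 (rule 30): 1101001010
Gen 4 (rule 210): 0100110001
Gen 5 (rule 86): 1111011011
Gen 6 (rule 146): 0110000000
Gen 7 (rule 30): 1101000000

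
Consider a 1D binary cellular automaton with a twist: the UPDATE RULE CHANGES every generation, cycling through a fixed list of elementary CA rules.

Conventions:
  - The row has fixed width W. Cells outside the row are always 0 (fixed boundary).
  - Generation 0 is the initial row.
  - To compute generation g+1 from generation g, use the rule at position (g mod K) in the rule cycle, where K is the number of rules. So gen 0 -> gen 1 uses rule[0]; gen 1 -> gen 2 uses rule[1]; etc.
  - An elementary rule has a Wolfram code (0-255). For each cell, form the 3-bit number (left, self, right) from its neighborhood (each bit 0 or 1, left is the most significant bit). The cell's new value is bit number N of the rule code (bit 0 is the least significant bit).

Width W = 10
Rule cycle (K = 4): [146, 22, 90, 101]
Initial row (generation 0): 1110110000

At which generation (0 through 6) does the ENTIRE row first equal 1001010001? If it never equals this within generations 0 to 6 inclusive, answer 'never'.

Answer: never

Derivation:
Gen 0: 1110110000
Gen 1 (rule 146): 0100001000
Gen 2 (rule 22): 1110011100
Gen 3 (rule 90): 1011110110
Gen 4 (rule 101): 1100011010
Gen 5 (rule 146): 0010100001
Gen 6 (rule 22): 0110110011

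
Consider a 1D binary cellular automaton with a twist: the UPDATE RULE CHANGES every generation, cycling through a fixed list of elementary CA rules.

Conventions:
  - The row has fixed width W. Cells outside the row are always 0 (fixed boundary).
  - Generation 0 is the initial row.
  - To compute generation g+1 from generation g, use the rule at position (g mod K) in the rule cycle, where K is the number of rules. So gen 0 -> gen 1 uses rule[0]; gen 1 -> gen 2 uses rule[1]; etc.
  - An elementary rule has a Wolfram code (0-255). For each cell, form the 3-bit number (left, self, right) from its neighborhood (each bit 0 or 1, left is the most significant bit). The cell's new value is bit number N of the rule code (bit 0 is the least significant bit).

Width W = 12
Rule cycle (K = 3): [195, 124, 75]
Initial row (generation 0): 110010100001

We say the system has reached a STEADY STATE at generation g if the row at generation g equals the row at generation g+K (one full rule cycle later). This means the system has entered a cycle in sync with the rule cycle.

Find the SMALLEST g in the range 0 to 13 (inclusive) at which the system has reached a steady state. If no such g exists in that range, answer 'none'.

Answer: 5

Derivation:
Gen 0: 110010100001
Gen 1 (rule 195): 010100001110
Gen 2 (rule 124): 011110001011
Gen 3 (rule 75): 110010110011
Gen 4 (rule 195): 010100010101
Gen 5 (rule 124): 011110011111
Gen 6 (rule 75): 110010110001
Gen 7 (rule 195): 010100010110
Gen 8 (rule 124): 011110011111
Gen 9 (rule 75): 110010110001
Gen 10 (rule 195): 010100010110
Gen 11 (rule 124): 011110011111
Gen 12 (rule 75): 110010110001
Gen 13 (rule 195): 010100010110
Gen 14 (rule 124): 011110011111
Gen 15 (rule 75): 110010110001
Gen 16 (rule 195): 010100010110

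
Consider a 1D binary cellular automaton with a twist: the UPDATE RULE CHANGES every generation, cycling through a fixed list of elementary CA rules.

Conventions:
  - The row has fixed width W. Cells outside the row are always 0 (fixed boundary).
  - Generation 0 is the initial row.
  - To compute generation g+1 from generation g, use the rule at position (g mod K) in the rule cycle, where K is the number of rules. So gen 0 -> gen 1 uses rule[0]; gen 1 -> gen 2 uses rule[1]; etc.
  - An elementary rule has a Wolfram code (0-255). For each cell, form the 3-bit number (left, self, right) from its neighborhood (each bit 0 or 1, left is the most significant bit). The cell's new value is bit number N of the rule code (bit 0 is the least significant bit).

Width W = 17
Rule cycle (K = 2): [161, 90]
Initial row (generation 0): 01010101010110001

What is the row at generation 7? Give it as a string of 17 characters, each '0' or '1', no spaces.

Answer: 00000010101001001

Derivation:
Gen 0: 01010101010110001
Gen 1 (rule 161): 00101010101000100
Gen 2 (rule 90): 01000000000101010
Gen 3 (rule 161): 00011111110010100
Gen 4 (rule 90): 00110000011100010
Gen 5 (rule 161): 10000111001001000
Gen 6 (rule 90): 01001101110110100
Gen 7 (rule 161): 00000010101001001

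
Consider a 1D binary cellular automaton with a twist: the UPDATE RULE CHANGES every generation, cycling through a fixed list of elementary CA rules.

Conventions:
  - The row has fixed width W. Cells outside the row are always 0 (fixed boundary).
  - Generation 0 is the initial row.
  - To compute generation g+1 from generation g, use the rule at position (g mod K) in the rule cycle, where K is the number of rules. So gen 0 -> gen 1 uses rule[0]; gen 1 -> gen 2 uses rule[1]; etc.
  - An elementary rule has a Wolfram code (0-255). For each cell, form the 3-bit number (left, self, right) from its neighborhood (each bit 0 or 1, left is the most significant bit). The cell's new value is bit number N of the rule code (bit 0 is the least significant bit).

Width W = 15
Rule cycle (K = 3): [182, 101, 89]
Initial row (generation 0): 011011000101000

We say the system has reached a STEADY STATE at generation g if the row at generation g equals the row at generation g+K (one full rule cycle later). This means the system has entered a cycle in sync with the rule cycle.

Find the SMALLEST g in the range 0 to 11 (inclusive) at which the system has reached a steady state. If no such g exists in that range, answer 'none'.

Gen 0: 011011000101000
Gen 1 (rule 182): 100100101111100
Gen 2 (rule 101): 100100110000101
Gen 3 (rule 89): 010010111110000
Gen 4 (rule 182): 111111011101000
Gen 5 (rule 101): 000001100111011
Gen 6 (rule 89): 111101110101011
Gen 7 (rule 182): 011010101111100
Gen 8 (rule 101): 001111110000101
Gen 9 (rule 89): 101000011110000
Gen 10 (rule 182): 111100101101000
Gen 11 (rule 101): 000100110111011
Gen 12 (rule 89): 110010110101011
Gen 13 (rule 182): 001111001111100
Gen 14 (rule 101): 100001000000101

Answer: none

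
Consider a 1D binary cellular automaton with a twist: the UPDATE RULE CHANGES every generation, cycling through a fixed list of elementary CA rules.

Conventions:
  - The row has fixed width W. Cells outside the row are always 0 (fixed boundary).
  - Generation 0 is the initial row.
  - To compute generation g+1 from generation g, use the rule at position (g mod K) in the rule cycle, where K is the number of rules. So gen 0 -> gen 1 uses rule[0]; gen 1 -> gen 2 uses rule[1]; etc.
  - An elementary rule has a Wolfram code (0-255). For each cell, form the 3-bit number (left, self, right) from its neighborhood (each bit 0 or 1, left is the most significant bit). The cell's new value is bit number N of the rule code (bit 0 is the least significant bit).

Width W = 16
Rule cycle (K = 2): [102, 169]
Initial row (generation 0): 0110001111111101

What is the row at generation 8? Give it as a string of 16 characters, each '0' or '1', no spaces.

Answer: 1110010001100110

Derivation:
Gen 0: 0110001111111101
Gen 1 (rule 102): 1010010000000111
Gen 2 (rule 169): 0100000111110110
Gen 3 (rule 102): 1100001000011010
Gen 4 (rule 169): 1001100011010100
Gen 5 (rule 102): 1010100101111100
Gen 6 (rule 169): 0101000011111001
Gen 7 (rule 102): 1111000100001011
Gen 8 (rule 169): 1110010001100110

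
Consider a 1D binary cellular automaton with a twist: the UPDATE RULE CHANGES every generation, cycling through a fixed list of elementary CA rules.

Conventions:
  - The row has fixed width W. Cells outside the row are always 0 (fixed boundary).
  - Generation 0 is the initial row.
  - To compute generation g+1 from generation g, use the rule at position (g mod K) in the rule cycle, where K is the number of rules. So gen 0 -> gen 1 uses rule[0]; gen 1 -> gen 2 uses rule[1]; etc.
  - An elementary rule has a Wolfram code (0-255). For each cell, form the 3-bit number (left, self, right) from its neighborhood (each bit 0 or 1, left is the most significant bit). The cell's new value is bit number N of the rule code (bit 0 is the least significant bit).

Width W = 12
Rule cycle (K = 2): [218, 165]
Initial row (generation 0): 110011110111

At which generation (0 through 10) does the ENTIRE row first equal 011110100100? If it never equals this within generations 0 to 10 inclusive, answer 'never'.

Gen 0: 110011110111
Gen 1 (rule 218): 111111110111
Gen 2 (rule 165): 011111101010
Gen 3 (rule 218): 111111100001
Gen 4 (rule 165): 011111001101
Gen 5 (rule 218): 111111111100
Gen 6 (rule 165): 011111111001
Gen 7 (rule 218): 111111111110
Gen 8 (rule 165): 011111111100
Gen 9 (rule 218): 111111111110
Gen 10 (rule 165): 011111111100

Answer: never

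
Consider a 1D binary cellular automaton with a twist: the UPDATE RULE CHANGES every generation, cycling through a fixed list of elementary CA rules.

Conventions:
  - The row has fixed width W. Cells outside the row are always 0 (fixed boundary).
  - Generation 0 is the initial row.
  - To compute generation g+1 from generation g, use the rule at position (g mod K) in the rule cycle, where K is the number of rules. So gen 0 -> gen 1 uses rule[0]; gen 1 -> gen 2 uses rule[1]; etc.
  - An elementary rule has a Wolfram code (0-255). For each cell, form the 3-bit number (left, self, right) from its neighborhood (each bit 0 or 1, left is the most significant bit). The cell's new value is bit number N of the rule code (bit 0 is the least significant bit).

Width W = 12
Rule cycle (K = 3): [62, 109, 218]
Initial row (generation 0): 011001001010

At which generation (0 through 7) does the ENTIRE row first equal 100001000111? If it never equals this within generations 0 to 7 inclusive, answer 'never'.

Gen 0: 011001001010
Gen 1 (rule 62): 110111111111
Gen 2 (rule 109): 111100000001
Gen 3 (rule 218): 111110000010
Gen 4 (rule 62): 100001000111
Gen 5 (rule 109): 101101010101
Gen 6 (rule 218): 001100000000
Gen 7 (rule 62): 011010000000

Answer: 4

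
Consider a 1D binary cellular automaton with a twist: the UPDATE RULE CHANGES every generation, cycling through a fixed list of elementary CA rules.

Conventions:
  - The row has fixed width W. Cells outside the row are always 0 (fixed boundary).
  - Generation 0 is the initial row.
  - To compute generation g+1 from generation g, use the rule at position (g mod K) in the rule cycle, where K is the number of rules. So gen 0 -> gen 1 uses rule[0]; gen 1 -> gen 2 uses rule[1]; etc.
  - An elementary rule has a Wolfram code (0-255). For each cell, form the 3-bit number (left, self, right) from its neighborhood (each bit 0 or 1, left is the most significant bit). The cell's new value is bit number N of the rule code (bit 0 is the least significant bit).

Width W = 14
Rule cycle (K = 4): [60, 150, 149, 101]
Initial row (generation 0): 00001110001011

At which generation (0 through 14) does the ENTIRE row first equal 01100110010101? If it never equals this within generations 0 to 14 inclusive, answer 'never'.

Gen 0: 00001110001011
Gen 1 (rule 60): 00001001001110
Gen 2 (rule 150): 00011111110101
Gen 3 (rule 149): 11001111100101
Gen 4 (rule 101): 01000000100111
Gen 5 (rule 60): 01100000110100
Gen 6 (rule 150): 10010001000110
Gen 7 (rule 149): 11011101110001
Gen 8 (rule 101): 01100110010101
Gen 9 (rule 60): 01010101011111
Gen 10 (rule 150): 11010101001110
Gen 11 (rule 149): 00010101100101
Gen 12 (rule 101): 11011110100111
Gen 13 (rule 60): 10110001110100
Gen 14 (rule 150): 10001010100110

Answer: 8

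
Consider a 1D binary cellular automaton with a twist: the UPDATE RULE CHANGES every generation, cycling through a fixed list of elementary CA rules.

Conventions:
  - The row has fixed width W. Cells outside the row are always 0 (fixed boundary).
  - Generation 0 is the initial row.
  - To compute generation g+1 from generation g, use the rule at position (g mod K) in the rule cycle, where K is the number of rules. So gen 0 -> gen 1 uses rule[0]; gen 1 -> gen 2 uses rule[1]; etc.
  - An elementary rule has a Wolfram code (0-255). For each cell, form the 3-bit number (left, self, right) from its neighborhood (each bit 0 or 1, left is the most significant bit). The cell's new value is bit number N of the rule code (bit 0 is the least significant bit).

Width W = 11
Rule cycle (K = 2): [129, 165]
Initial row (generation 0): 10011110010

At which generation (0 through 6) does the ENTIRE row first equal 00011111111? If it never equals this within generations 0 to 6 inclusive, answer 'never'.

Gen 0: 10011110010
Gen 1 (rule 129): 00001100000
Gen 2 (rule 165): 11100001111
Gen 3 (rule 129): 01001100110
Gen 4 (rule 165): 01000000000
Gen 5 (rule 129): 00011111111
Gen 6 (rule 165): 11001111110

Answer: 5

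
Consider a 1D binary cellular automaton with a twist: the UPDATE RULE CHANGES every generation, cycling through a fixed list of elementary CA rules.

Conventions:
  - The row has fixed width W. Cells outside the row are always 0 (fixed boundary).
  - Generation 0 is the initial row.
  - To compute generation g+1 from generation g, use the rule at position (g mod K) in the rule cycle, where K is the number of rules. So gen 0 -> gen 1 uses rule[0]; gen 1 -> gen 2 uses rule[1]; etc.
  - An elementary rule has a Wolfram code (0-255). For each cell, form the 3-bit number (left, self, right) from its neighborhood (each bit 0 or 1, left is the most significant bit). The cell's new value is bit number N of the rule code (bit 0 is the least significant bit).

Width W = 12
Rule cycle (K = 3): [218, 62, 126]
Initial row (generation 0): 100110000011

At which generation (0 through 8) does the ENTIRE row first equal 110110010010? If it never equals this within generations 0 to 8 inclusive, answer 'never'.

Gen 0: 100110000011
Gen 1 (rule 218): 011111000111
Gen 2 (rule 62): 110000101100
Gen 3 (rule 126): 111001111110
Gen 4 (rule 218): 111111111111
Gen 5 (rule 62): 100000000000
Gen 6 (rule 126): 110000000000
Gen 7 (rule 218): 111000000000
Gen 8 (rule 62): 100100000000

Answer: never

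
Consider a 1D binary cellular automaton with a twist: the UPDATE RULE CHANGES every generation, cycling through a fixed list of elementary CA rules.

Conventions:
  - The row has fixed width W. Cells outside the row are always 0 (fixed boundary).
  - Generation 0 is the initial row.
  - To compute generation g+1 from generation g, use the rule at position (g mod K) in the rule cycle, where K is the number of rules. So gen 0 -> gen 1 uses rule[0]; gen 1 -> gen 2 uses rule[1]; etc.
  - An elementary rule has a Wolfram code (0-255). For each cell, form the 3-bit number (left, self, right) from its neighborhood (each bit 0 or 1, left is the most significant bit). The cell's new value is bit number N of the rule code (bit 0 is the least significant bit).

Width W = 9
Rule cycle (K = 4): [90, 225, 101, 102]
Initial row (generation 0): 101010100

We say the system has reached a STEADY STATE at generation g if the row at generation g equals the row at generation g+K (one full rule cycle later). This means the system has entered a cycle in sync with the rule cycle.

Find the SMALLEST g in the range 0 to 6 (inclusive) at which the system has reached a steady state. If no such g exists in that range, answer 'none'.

Answer: none

Derivation:
Gen 0: 101010100
Gen 1 (rule 90): 000000010
Gen 2 (rule 225): 111111000
Gen 3 (rule 101): 000001011
Gen 4 (rule 102): 000011101
Gen 5 (rule 90): 000110100
Gen 6 (rule 225): 110011001
Gen 7 (rule 101): 010001001
Gen 8 (rule 102): 110011011
Gen 9 (rule 90): 111111011
Gen 10 (rule 225): 011111101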